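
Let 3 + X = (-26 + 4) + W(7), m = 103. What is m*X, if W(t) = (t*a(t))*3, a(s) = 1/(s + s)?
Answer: -4841/2 ≈ -2420.5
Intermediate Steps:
a(s) = 1/(2*s)
W(t) = 3/2 (W(t) = (t*(1/(2*t)))*3 = (½)*3 = 3/2)
X = -47/2 (X = -3 + ((-26 + 4) + 3/2) = -3 + (-22 + 3/2) = -3 - 41/2 = -47/2 ≈ -23.500)
m*X = 103*(-47/2) = -4841/2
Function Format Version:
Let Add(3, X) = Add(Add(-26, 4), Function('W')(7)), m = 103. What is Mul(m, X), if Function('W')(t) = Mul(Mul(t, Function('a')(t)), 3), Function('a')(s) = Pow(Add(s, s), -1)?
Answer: Rational(-4841, 2) ≈ -2420.5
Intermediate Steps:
Function('a')(s) = Mul(Rational(1, 2), Pow(s, -1)) (Function('a')(s) = Pow(Mul(2, s), -1) = Mul(Rational(1, 2), Pow(s, -1)))
Function('W')(t) = Rational(3, 2) (Function('W')(t) = Mul(Mul(t, Mul(Rational(1, 2), Pow(t, -1))), 3) = Mul(Rational(1, 2), 3) = Rational(3, 2))
X = Rational(-47, 2) (X = Add(-3, Add(Add(-26, 4), Rational(3, 2))) = Add(-3, Add(-22, Rational(3, 2))) = Add(-3, Rational(-41, 2)) = Rational(-47, 2) ≈ -23.500)
Mul(m, X) = Mul(103, Rational(-47, 2)) = Rational(-4841, 2)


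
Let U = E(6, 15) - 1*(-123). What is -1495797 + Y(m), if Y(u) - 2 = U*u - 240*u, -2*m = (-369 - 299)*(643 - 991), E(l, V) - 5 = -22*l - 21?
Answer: 29305685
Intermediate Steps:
E(l, V) = -16 - 22*l (E(l, V) = 5 + (-22*l - 21) = 5 + (-21 - 22*l) = -16 - 22*l)
U = -25 (U = (-16 - 22*6) - 1*(-123) = (-16 - 132) + 123 = -148 + 123 = -25)
m = -116232 (m = -(-369 - 299)*(643 - 991)/2 = -(-334)*(-348) = -½*232464 = -116232)
Y(u) = 2 - 265*u (Y(u) = 2 + (-25*u - 240*u) = 2 - 265*u)
-1495797 + Y(m) = -1495797 + (2 - 265*(-116232)) = -1495797 + (2 + 30801480) = -1495797 + 30801482 = 29305685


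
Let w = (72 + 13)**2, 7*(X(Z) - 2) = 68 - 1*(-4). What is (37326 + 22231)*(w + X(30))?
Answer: 3017217177/7 ≈ 4.3103e+8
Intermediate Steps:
X(Z) = 86/7 (X(Z) = 2 + (68 - 1*(-4))/7 = 2 + (68 + 4)/7 = 2 + (1/7)*72 = 2 + 72/7 = 86/7)
w = 7225 (w = 85**2 = 7225)
(37326 + 22231)*(w + X(30)) = (37326 + 22231)*(7225 + 86/7) = 59557*(50661/7) = 3017217177/7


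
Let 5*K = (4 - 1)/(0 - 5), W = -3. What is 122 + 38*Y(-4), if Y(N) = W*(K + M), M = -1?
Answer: 6242/25 ≈ 249.68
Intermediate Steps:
K = -3/25 (K = ((4 - 1)/(0 - 5))/5 = (3/(-5))/5 = (3*(-⅕))/5 = (⅕)*(-⅗) = -3/25 ≈ -0.12000)
Y(N) = 84/25 (Y(N) = -3*(-3/25 - 1) = -3*(-28/25) = 84/25)
122 + 38*Y(-4) = 122 + 38*(84/25) = 122 + 3192/25 = 6242/25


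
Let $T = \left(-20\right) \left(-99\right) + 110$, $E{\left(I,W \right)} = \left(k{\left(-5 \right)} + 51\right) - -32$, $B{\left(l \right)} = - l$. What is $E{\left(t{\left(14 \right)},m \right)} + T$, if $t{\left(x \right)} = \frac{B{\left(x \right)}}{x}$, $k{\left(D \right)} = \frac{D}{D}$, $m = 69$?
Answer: $2174$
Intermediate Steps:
$k{\left(D \right)} = 1$
$t{\left(x \right)} = -1$ ($t{\left(x \right)} = \frac{\left(-1\right) x}{x} = -1$)
$E{\left(I,W \right)} = 84$ ($E{\left(I,W \right)} = \left(1 + 51\right) - -32 = 52 + 32 = 84$)
$T = 2090$ ($T = 1980 + 110 = 2090$)
$E{\left(t{\left(14 \right)},m \right)} + T = 84 + 2090 = 2174$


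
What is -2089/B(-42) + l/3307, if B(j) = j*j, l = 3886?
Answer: -53419/5833548 ≈ -0.0091572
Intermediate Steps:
B(j) = j²
-2089/B(-42) + l/3307 = -2089/((-42)²) + 3886/3307 = -2089/1764 + 3886*(1/3307) = -2089*1/1764 + 3886/3307 = -2089/1764 + 3886/3307 = -53419/5833548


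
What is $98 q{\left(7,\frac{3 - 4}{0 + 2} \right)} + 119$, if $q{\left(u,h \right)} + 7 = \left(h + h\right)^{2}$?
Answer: $-469$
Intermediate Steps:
$q{\left(u,h \right)} = -7 + 4 h^{2}$ ($q{\left(u,h \right)} = -7 + \left(h + h\right)^{2} = -7 + \left(2 h\right)^{2} = -7 + 4 h^{2}$)
$98 q{\left(7,\frac{3 - 4}{0 + 2} \right)} + 119 = 98 \left(-7 + 4 \left(\frac{3 - 4}{0 + 2}\right)^{2}\right) + 119 = 98 \left(-7 + 4 \left(- \frac{1}{2}\right)^{2}\right) + 119 = 98 \left(-7 + 4 \cdot \frac{1}{4}\right) + 119 = 98 \left(-7 + 1\right) + 119 = 98 \left(-6\right) + 119 = -588 + 119 = -469$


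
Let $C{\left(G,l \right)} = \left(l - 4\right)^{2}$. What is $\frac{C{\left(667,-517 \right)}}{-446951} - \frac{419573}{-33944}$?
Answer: $\frac{178314778619}{15171304744} \approx 11.753$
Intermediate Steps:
$C{\left(G,l \right)} = \left(-4 + l\right)^{2}$
$\frac{C{\left(667,-517 \right)}}{-446951} - \frac{419573}{-33944} = \frac{\left(-4 - 517\right)^{2}}{-446951} - \frac{419573}{-33944} = \left(-521\right)^{2} \left(- \frac{1}{446951}\right) - - \frac{419573}{33944} = 271441 \left(- \frac{1}{446951}\right) + \frac{419573}{33944} = - \frac{271441}{446951} + \frac{419573}{33944} = \frac{178314778619}{15171304744}$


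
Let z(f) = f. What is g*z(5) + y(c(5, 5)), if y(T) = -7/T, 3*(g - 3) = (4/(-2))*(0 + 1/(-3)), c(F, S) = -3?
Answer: 166/9 ≈ 18.444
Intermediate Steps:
g = 29/9 (g = 3 + ((4/(-2))*(0 + 1/(-3)))/3 = 3 + ((4*(-½))*(0 - ⅓))/3 = 3 + (-2*(-⅓))/3 = 3 + (⅓)*(⅔) = 3 + 2/9 = 29/9 ≈ 3.2222)
g*z(5) + y(c(5, 5)) = (29/9)*5 - 7/(-3) = 145/9 - 7*(-⅓) = 145/9 + 7/3 = 166/9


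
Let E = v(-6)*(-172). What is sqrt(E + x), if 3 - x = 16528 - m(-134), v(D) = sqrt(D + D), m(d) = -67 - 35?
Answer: sqrt(-16627 - 344*I*sqrt(3)) ≈ 2.31 - 128.97*I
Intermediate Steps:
m(d) = -102
v(D) = sqrt(2)*sqrt(D) (v(D) = sqrt(2*D) = sqrt(2)*sqrt(D))
E = -344*I*sqrt(3) (E = (sqrt(2)*sqrt(-6))*(-172) = (sqrt(2)*(I*sqrt(6)))*(-172) = (2*I*sqrt(3))*(-172) = -344*I*sqrt(3) ≈ -595.83*I)
x = -16627 (x = 3 - (16528 - 1*(-102)) = 3 - (16528 + 102) = 3 - 1*16630 = 3 - 16630 = -16627)
sqrt(E + x) = sqrt(-344*I*sqrt(3) - 16627) = sqrt(-16627 - 344*I*sqrt(3))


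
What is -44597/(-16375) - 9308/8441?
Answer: 224024777/138221375 ≈ 1.6208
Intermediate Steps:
-44597/(-16375) - 9308/8441 = -44597*(-1/16375) - 9308*1/8441 = 44597/16375 - 9308/8441 = 224024777/138221375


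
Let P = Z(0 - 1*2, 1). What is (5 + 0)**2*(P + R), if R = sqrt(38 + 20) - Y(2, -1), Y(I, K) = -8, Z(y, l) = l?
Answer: 225 + 25*sqrt(58) ≈ 415.39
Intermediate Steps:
P = 1
R = 8 + sqrt(58) (R = sqrt(38 + 20) - 1*(-8) = sqrt(58) + 8 = 8 + sqrt(58) ≈ 15.616)
(5 + 0)**2*(P + R) = (5 + 0)**2*(1 + (8 + sqrt(58))) = 5**2*(9 + sqrt(58)) = 25*(9 + sqrt(58)) = 225 + 25*sqrt(58)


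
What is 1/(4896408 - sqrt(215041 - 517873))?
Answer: 204017/998950483554 + I*sqrt(2103)/1997900967108 ≈ 2.0423e-7 + 2.2953e-11*I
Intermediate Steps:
1/(4896408 - sqrt(215041 - 517873)) = 1/(4896408 - sqrt(-302832)) = 1/(4896408 - 12*I*sqrt(2103))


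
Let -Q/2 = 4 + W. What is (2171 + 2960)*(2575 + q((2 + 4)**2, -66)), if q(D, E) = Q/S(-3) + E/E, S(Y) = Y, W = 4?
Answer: 39734464/3 ≈ 1.3245e+7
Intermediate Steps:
Q = -16 (Q = -2*(4 + 4) = -2*8 = -16)
q(D, E) = 19/3 (q(D, E) = -16/(-3) + E/E = -16*(-1/3) + 1 = 16/3 + 1 = 19/3)
(2171 + 2960)*(2575 + q((2 + 4)**2, -66)) = (2171 + 2960)*(2575 + 19/3) = 5131*(7744/3) = 39734464/3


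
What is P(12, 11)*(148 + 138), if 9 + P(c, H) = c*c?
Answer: 38610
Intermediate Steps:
P(c, H) = -9 + c**2 (P(c, H) = -9 + c*c = -9 + c**2)
P(12, 11)*(148 + 138) = (-9 + 12**2)*(148 + 138) = (-9 + 144)*286 = 135*286 = 38610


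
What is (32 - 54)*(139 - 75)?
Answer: -1408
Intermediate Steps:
(32 - 54)*(139 - 75) = -22*64 = -1408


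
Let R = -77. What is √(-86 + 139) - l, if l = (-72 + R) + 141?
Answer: 8 + √53 ≈ 15.280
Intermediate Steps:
l = -8 (l = (-72 - 77) + 141 = -149 + 141 = -8)
√(-86 + 139) - l = √(-86 + 139) - 1*(-8) = √53 + 8 = 8 + √53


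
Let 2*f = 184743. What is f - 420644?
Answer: -656545/2 ≈ -3.2827e+5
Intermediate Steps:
f = 184743/2 (f = (½)*184743 = 184743/2 ≈ 92372.)
f - 420644 = 184743/2 - 420644 = -656545/2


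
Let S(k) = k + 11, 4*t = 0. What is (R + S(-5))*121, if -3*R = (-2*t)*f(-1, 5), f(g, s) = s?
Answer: 726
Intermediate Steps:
t = 0 (t = (¼)*0 = 0)
S(k) = 11 + k
R = 0 (R = -(-2*0)*5/3 = -0*5 = -⅓*0 = 0)
(R + S(-5))*121 = (0 + (11 - 5))*121 = (0 + 6)*121 = 6*121 = 726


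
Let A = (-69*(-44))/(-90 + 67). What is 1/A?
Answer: -1/132 ≈ -0.0075758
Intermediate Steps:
A = -132 (A = 3036/(-23) = 3036*(-1/23) = -132)
1/A = 1/(-132) = -1/132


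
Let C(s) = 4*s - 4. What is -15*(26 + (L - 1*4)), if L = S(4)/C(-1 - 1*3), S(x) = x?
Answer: -327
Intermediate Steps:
C(s) = -4 + 4*s
L = -⅕ (L = 4/(-4 + 4*(-1 - 1*3)) = 4/(-4 + 4*(-1 - 3)) = 4/(-4 + 4*(-4)) = 4/(-4 - 16) = 4/(-20) = 4*(-1/20) = -⅕ ≈ -0.20000)
-15*(26 + (L - 1*4)) = -15*(26 + (-⅕ - 1*4)) = -15*(26 + (-⅕ - 4)) = -15*(26 - 21/5) = -15*109/5 = -327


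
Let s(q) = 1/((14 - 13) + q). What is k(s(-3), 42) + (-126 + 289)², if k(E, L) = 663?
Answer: 27232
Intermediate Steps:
s(q) = 1/(1 + q)
k(s(-3), 42) + (-126 + 289)² = 663 + (-126 + 289)² = 663 + 163² = 663 + 26569 = 27232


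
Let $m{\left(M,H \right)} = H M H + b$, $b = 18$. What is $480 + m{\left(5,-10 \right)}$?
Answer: $998$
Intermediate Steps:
$m{\left(M,H \right)} = 18 + M H^{2}$ ($m{\left(M,H \right)} = H M H + 18 = M H^{2} + 18 = 18 + M H^{2}$)
$480 + m{\left(5,-10 \right)} = 480 + \left(18 + 5 \left(-10\right)^{2}\right) = 480 + \left(18 + 5 \cdot 100\right) = 480 + \left(18 + 500\right) = 480 + 518 = 998$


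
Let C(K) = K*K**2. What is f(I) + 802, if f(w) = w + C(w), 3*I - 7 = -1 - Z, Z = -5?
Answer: 23084/27 ≈ 854.96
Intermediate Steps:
C(K) = K**3
I = 11/3 (I = 7/3 + (-1 - 1*(-5))/3 = 7/3 + (-1 + 5)/3 = 7/3 + (1/3)*4 = 7/3 + 4/3 = 11/3 ≈ 3.6667)
f(w) = w + w**3
f(I) + 802 = (11/3 + (11/3)**3) + 802 = (11/3 + 1331/27) + 802 = 1430/27 + 802 = 23084/27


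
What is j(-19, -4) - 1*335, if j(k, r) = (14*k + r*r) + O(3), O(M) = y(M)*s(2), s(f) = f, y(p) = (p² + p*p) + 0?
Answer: -549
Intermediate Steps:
y(p) = 2*p² (y(p) = (p² + p²) + 0 = 2*p² + 0 = 2*p²)
O(M) = 4*M² (O(M) = (2*M²)*2 = 4*M²)
j(k, r) = 36 + r² + 14*k (j(k, r) = (14*k + r*r) + 4*3² = (14*k + r²) + 4*9 = (r² + 14*k) + 36 = 36 + r² + 14*k)
j(-19, -4) - 1*335 = (36 + (-4)² + 14*(-19)) - 1*335 = (36 + 16 - 266) - 335 = -214 - 335 = -549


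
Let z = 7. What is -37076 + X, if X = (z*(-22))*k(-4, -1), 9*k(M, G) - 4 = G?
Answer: -111382/3 ≈ -37127.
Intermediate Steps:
k(M, G) = 4/9 + G/9
X = -154/3 (X = (7*(-22))*(4/9 + (⅑)*(-1)) = -154*(4/9 - ⅑) = -154*⅓ = -154/3 ≈ -51.333)
-37076 + X = -37076 - 154/3 = -111382/3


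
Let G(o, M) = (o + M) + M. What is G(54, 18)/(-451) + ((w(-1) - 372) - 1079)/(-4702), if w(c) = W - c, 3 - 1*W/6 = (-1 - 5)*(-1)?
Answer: 119444/1060301 ≈ 0.11265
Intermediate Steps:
G(o, M) = o + 2*M (G(o, M) = (M + o) + M = o + 2*M)
W = -18 (W = 18 - 6*(-1 - 5)*(-1) = 18 - (-36)*(-1) = 18 - 6*6 = 18 - 36 = -18)
w(c) = -18 - c
G(54, 18)/(-451) + ((w(-1) - 372) - 1079)/(-4702) = (54 + 2*18)/(-451) + (((-18 - 1*(-1)) - 372) - 1079)/(-4702) = (54 + 36)*(-1/451) + (((-18 + 1) - 372) - 1079)*(-1/4702) = 90*(-1/451) + ((-17 - 372) - 1079)*(-1/4702) = -90/451 + (-389 - 1079)*(-1/4702) = -90/451 - 1468*(-1/4702) = -90/451 + 734/2351 = 119444/1060301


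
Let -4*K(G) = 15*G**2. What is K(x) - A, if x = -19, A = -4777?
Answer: 13693/4 ≈ 3423.3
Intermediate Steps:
K(G) = -15*G**2/4
K(x) - A = -15/4*(-19)**2 - 1*(-4777) = -15/4*361 + 4777 = -5415/4 + 4777 = 13693/4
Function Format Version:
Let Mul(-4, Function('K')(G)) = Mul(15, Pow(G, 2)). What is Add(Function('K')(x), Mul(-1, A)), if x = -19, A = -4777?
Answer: Rational(13693, 4) ≈ 3423.3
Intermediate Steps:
Function('K')(G) = Mul(Rational(-15, 4), Pow(G, 2)) (Function('K')(G) = Mul(Rational(-1, 4), Mul(15, Pow(G, 2))) = Mul(Rational(-15, 4), Pow(G, 2)))
Add(Function('K')(x), Mul(-1, A)) = Add(Mul(Rational(-15, 4), Pow(-19, 2)), Mul(-1, -4777)) = Add(Mul(Rational(-15, 4), 361), 4777) = Add(Rational(-5415, 4), 4777) = Rational(13693, 4)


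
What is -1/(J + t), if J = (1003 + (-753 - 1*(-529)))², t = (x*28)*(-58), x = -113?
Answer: -1/790353 ≈ -1.2653e-6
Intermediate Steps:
t = 183512 (t = -113*28*(-58) = -3164*(-58) = 183512)
J = 606841 (J = (1003 + (-753 + 529))² = (1003 - 224)² = 779² = 606841)
-1/(J + t) = -1/(606841 + 183512) = -1/790353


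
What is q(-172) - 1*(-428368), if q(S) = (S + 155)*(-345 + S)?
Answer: 437157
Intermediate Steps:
q(S) = (-345 + S)*(155 + S) (q(S) = (155 + S)*(-345 + S) = (-345 + S)*(155 + S))
q(-172) - 1*(-428368) = (-53475 + (-172)**2 - 190*(-172)) - 1*(-428368) = (-53475 + 29584 + 32680) + 428368 = 8789 + 428368 = 437157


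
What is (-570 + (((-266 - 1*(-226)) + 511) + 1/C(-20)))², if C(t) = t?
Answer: 3924361/400 ≈ 9810.9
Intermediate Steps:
(-570 + (((-266 - 1*(-226)) + 511) + 1/C(-20)))² = (-570 + (((-266 - 1*(-226)) + 511) + 1/(-20)))² = (-570 + (((-266 + 226) + 511) - 1/20))² = (-570 + ((-40 + 511) - 1/20))² = (-570 + (471 - 1/20))² = (-570 + 9419/20)² = (-1981/20)² = 3924361/400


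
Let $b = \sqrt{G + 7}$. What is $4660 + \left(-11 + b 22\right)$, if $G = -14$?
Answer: $4649 + 22 i \sqrt{7} \approx 4649.0 + 58.207 i$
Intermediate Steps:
$b = i \sqrt{7}$ ($b = \sqrt{-14 + 7} = \sqrt{-7} = i \sqrt{7} \approx 2.6458 i$)
$4660 + \left(-11 + b 22\right) = 4660 - \left(11 - i \sqrt{7} \cdot 22\right) = 4660 - \left(11 - 22 i \sqrt{7}\right) = 4649 + 22 i \sqrt{7}$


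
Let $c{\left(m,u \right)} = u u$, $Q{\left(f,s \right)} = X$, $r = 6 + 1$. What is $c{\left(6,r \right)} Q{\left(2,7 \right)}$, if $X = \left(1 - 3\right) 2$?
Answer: $-196$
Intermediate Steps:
$r = 7$
$X = -4$ ($X = \left(-2\right) 2 = -4$)
$Q{\left(f,s \right)} = -4$
$c{\left(m,u \right)} = u^{2}$
$c{\left(6,r \right)} Q{\left(2,7 \right)} = 7^{2} \left(-4\right) = 49 \left(-4\right) = -196$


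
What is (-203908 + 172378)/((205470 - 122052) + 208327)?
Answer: -6306/58349 ≈ -0.10807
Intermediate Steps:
(-203908 + 172378)/((205470 - 122052) + 208327) = -31530/(83418 + 208327) = -31530/291745 = -31530*1/291745 = -6306/58349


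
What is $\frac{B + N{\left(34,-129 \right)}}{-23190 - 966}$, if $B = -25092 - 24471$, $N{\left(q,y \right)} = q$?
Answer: $\frac{49529}{24156} \approx 2.0504$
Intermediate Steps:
$B = -49563$
$\frac{B + N{\left(34,-129 \right)}}{-23190 - 966} = \frac{-49563 + 34}{-23190 - 966} = - \frac{49529}{-24156} = \left(-49529\right) \left(- \frac{1}{24156}\right) = \frac{49529}{24156}$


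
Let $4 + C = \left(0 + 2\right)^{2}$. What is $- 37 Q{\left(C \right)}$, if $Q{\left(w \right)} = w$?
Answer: $0$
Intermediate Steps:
$C = 0$ ($C = -4 + \left(0 + 2\right)^{2} = -4 + 2^{2} = -4 + 4 = 0$)
$- 37 Q{\left(C \right)} = \left(-37\right) 0 = 0$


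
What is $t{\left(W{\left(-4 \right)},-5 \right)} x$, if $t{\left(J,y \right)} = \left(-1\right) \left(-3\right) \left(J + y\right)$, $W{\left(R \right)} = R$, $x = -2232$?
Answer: $60264$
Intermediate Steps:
$t{\left(J,y \right)} = 3 J + 3 y$ ($t{\left(J,y \right)} = 3 \left(J + y\right) = 3 J + 3 y$)
$t{\left(W{\left(-4 \right)},-5 \right)} x = \left(3 \left(-4\right) + 3 \left(-5\right)\right) \left(-2232\right) = \left(-12 - 15\right) \left(-2232\right) = \left(-27\right) \left(-2232\right) = 60264$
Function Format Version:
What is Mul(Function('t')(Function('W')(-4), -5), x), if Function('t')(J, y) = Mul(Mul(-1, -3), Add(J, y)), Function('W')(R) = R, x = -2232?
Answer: 60264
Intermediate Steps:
Function('t')(J, y) = Add(Mul(3, J), Mul(3, y)) (Function('t')(J, y) = Mul(3, Add(J, y)) = Add(Mul(3, J), Mul(3, y)))
Mul(Function('t')(Function('W')(-4), -5), x) = Mul(Add(Mul(3, -4), Mul(3, -5)), -2232) = Mul(Add(-12, -15), -2232) = Mul(-27, -2232) = 60264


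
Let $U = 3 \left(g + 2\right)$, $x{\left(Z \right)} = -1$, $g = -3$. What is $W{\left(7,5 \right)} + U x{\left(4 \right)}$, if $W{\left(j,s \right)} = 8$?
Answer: $11$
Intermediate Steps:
$U = -3$ ($U = 3 \left(-3 + 2\right) = 3 \left(-1\right) = -3$)
$W{\left(7,5 \right)} + U x{\left(4 \right)} = 8 - -3 = 8 + 3 = 11$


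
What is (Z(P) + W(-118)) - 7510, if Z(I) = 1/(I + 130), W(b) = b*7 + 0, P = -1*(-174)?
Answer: -2534143/304 ≈ -8336.0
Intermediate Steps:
P = 174
W(b) = 7*b (W(b) = 7*b + 0 = 7*b)
Z(I) = 1/(130 + I)
(Z(P) + W(-118)) - 7510 = (1/(130 + 174) + 7*(-118)) - 7510 = (1/304 - 826) - 7510 = -251103/304 - 7510 = -2534143/304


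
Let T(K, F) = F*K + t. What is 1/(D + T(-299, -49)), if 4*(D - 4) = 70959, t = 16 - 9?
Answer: 4/129607 ≈ 3.0863e-5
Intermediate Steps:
t = 7
T(K, F) = 7 + F*K (T(K, F) = F*K + 7 = 7 + F*K)
D = 70975/4 (D = 4 + (¼)*70959 = 4 + 70959/4 = 70975/4 ≈ 17744.)
1/(D + T(-299, -49)) = 1/(70975/4 + (7 - 49*(-299))) = 1/(70975/4 + (7 + 14651)) = 1/(70975/4 + 14658) = 1/(129607/4) = 4/129607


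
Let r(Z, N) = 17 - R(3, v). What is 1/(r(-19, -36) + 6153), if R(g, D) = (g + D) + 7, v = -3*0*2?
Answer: 1/6160 ≈ 0.00016234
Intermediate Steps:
v = 0 (v = 0*2 = 0)
R(g, D) = 7 + D + g (R(g, D) = (D + g) + 7 = 7 + D + g)
r(Z, N) = 7 (r(Z, N) = 17 - (7 + 0 + 3) = 17 - 1*10 = 17 - 10 = 7)
1/(r(-19, -36) + 6153) = 1/(7 + 6153) = 1/6160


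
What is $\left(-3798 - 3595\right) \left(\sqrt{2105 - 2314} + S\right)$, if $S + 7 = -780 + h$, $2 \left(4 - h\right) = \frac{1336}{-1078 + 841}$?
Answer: $\frac{1366987879}{237} - 7393 i \sqrt{209} \approx 5.7679 \cdot 10^{6} - 1.0688 \cdot 10^{5} i$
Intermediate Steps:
$h = \frac{1616}{237}$ ($h = 4 - \frac{1336 \frac{1}{-1078 + 841}}{2} = 4 - \frac{1336 \frac{1}{-237}}{2} = 4 - \frac{1336 \left(- \frac{1}{237}\right)}{2} = 4 - - \frac{668}{237} = 4 + \frac{668}{237} = \frac{1616}{237} \approx 6.8186$)
$S = - \frac{184903}{237}$ ($S = -7 + \left(-780 + \frac{1616}{237}\right) = -7 - \frac{183244}{237} = - \frac{184903}{237} \approx -780.18$)
$\left(-3798 - 3595\right) \left(\sqrt{2105 - 2314} + S\right) = \left(-3798 - 3595\right) \left(\sqrt{2105 - 2314} - \frac{184903}{237}\right) = - 7393 \left(\sqrt{-209} - \frac{184903}{237}\right) = - 7393 \left(i \sqrt{209} - \frac{184903}{237}\right) = - 7393 \left(- \frac{184903}{237} + i \sqrt{209}\right) = \frac{1366987879}{237} - 7393 i \sqrt{209}$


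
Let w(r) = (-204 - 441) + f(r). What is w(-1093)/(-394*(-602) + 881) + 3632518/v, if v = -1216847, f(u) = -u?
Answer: -864244780286/289693548443 ≈ -2.9833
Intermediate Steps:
w(r) = -645 - r (w(r) = (-204 - 441) - r = -645 - r)
w(-1093)/(-394*(-602) + 881) + 3632518/v = (-645 - 1*(-1093))/(-394*(-602) + 881) + 3632518/(-1216847) = (-645 + 1093)/(237188 + 881) + 3632518*(-1/1216847) = 448/238069 - 3632518/1216847 = -864244780286/289693548443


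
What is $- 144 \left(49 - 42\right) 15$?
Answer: $-15120$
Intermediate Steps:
$- 144 \left(49 - 42\right) 15 = \left(-144\right) 7 \cdot 15 = \left(-1008\right) 15 = -15120$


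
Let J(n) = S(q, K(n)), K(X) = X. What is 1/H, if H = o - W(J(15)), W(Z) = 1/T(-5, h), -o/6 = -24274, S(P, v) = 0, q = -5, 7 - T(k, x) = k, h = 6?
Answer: 12/1747727 ≈ 6.8661e-6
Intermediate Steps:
T(k, x) = 7 - k
J(n) = 0
o = 145644 (o = -6*(-24274) = 145644)
W(Z) = 1/12 (W(Z) = 1/(7 - 1*(-5)) = 1/(7 + 5) = 1/12)
H = 1747727/12 (H = 145644 - 1*1/12 = 145644 - 1/12 = 1747727/12 ≈ 1.4564e+5)
1/H = 1/(1747727/12) = 12/1747727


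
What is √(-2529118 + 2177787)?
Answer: I*√351331 ≈ 592.73*I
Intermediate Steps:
√(-2529118 + 2177787) = √(-351331) = I*√351331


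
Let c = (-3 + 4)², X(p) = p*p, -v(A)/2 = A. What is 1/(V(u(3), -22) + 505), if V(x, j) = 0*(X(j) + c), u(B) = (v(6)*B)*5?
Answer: 1/505 ≈ 0.0019802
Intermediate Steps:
v(A) = -2*A
X(p) = p²
c = 1 (c = 1² = 1)
u(B) = -60*B (u(B) = ((-2*6)*B)*5 = -12*B*5 = -60*B)
V(x, j) = 0 (V(x, j) = 0*(j² + 1) = 0*(1 + j²) = 0)
1/(V(u(3), -22) + 505) = 1/(0 + 505) = 1/505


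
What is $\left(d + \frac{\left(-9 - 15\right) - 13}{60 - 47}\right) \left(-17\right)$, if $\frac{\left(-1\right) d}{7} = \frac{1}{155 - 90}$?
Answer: $\frac{3264}{65} \approx 50.215$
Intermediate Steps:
$d = - \frac{7}{65}$ ($d = - \frac{7}{155 - 90} = - \frac{7}{65} \approx -0.10769$)
$\left(d + \frac{\left(-9 - 15\right) - 13}{60 - 47}\right) \left(-17\right) = \left(- \frac{7}{65} + \frac{\left(-9 - 15\right) - 13}{60 - 47}\right) \left(-17\right) = \left(- \frac{7}{65} + \frac{-24 - 13}{13}\right) \left(-17\right) = \left(- \frac{7}{65} - \frac{37}{13}\right) \left(-17\right) = \left(- \frac{192}{65}\right) \left(-17\right) = \frac{3264}{65}$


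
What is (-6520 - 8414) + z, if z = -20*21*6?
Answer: -17454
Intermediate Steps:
z = -2520 (z = -420*6 = -2520)
(-6520 - 8414) + z = (-6520 - 8414) - 2520 = -14934 - 2520 = -17454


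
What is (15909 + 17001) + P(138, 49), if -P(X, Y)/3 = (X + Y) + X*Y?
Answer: 12063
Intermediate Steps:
P(X, Y) = -3*X - 3*Y - 3*X*Y (P(X, Y) = -3*((X + Y) + X*Y) = -3*(X + Y + X*Y) = -3*X - 3*Y - 3*X*Y)
(15909 + 17001) + P(138, 49) = (15909 + 17001) + (-3*138 - 3*49 - 3*138*49) = 32910 + (-414 - 147 - 20286) = 32910 - 20847 = 12063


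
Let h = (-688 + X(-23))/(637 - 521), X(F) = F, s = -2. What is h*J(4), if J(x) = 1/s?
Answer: 711/232 ≈ 3.0647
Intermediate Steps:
J(x) = -1/2 (J(x) = 1/(-2) = -1/2)
h = -711/116 (h = (-688 - 23)/(637 - 521) = -711/116 ≈ -6.1293)
h*J(4) = -711/116*(-1/2) = 711/232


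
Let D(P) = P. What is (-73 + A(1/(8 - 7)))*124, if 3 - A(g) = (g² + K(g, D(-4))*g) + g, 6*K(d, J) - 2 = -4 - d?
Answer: -8866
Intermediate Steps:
K(d, J) = -⅓ - d/6 (K(d, J) = ⅓ + (-4 - d)/6 = ⅓ + (-⅔ - d/6) = -⅓ - d/6)
A(g) = 3 - g - g² - g*(-⅓ - g/6) (A(g) = 3 - ((g² + (-⅓ - g/6)*g) + g) = 3 - ((g² + g*(-⅓ - g/6)) + g) = 3 - (g + g² + g*(-⅓ - g/6)) = 3 + (-g - g² - g*(-⅓ - g/6)) = 3 - g - g² - g*(-⅓ - g/6))
(-73 + A(1/(8 - 7)))*124 = (-73 + (3 - 5/(6*(8 - 7)²) - 2/(3*(8 - 7))))*124 = (-73 + (3 - 5*(1/1)²/6 - ⅔/1))*124 = (-73 + (3 - ⅚*1² - ⅔*1))*124 = (-73 + (3 - ⅚*1 - ⅔))*124 = (-73 + (3 - ⅚ - ⅔))*124 = (-73 + 3/2)*124 = -143/2*124 = -8866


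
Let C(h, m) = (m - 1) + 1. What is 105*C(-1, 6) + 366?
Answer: 996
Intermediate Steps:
C(h, m) = m (C(h, m) = (-1 + m) + 1 = m)
105*C(-1, 6) + 366 = 105*6 + 366 = 630 + 366 = 996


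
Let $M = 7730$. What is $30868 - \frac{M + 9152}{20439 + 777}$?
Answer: $\frac{327439303}{10608} \approx 30867.0$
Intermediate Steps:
$30868 - \frac{M + 9152}{20439 + 777} = 30868 - \frac{7730 + 9152}{20439 + 777} = 30868 - \frac{16882}{21216} = 30868 - 16882 \cdot \frac{1}{21216} = 30868 - \frac{8441}{10608} = \frac{327439303}{10608}$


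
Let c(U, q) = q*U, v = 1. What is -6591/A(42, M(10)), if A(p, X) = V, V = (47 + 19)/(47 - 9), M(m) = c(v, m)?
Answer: -41743/11 ≈ -3794.8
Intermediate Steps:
c(U, q) = U*q
M(m) = m (M(m) = 1*m = m)
V = 33/19 (V = 66/38 = 66*(1/38) = 33/19 ≈ 1.7368)
A(p, X) = 33/19
-6591/A(42, M(10)) = -6591/33/19 = -6591*19/33 = -41743/11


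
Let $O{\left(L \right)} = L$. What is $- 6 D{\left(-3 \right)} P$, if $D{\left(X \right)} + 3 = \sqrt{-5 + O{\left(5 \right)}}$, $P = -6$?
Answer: $-108$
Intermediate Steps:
$D{\left(X \right)} = -3$ ($D{\left(X \right)} = -3 + \sqrt{-5 + 5} = -3 + \sqrt{0} = -3 + 0 = -3$)
$- 6 D{\left(-3 \right)} P = \left(-6\right) \left(-3\right) \left(-6\right) = 18 \left(-6\right) = -108$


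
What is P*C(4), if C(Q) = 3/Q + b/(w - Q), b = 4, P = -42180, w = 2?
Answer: 52725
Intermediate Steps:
C(Q) = 3/Q + 4/(2 - Q)
P*C(4) = -42180*(-6 - 1*4)/(4*(-2 + 4)) = -10545*(-6 - 4)/2 = -10545*(-10)/2 = -42180*(-5/4) = 52725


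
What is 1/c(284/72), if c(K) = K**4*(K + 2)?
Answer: 1889568/2719049867 ≈ 0.00069494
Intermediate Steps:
c(K) = K**4*(2 + K)
1/c(284/72) = 1/((284/72)**4*(2 + 284/72)) = 1/((284*(1/72))**4*(2 + 284*(1/72))) = 1/((71/18)**4*(2 + 71/18)) = 1/((25411681/104976)*(107/18)) = 1/(2719049867/1889568) = 1889568/2719049867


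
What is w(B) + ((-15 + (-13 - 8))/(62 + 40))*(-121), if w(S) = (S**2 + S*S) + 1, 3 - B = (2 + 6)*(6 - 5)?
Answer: 1593/17 ≈ 93.706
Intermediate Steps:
B = -5 (B = 3 - (2 + 6)*(6 - 5) = 3 - 8 = -5)
w(S) = 1 + 2*S**2 (w(S) = (S**2 + S**2) + 1 = 2*S**2 + 1 = 1 + 2*S**2)
w(B) + ((-15 + (-13 - 8))/(62 + 40))*(-121) = (1 + 2*(-5)**2) + ((-15 + (-13 - 8))/(62 + 40))*(-121) = (1 + 2*25) + ((-15 - 21)/102)*(-121) = (1 + 50) - 36*1/102*(-121) = 51 - 6/17*(-121) = 51 + 726/17 = 1593/17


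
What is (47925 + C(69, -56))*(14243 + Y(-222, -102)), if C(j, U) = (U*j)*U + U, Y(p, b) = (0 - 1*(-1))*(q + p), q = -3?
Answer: 3704298554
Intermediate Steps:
Y(p, b) = -3 + p (Y(p, b) = (0 - 1*(-1))*(-3 + p) = (0 + 1)*(-3 + p) = 1*(-3 + p) = -3 + p)
C(j, U) = U + j*U² (C(j, U) = j*U² + U = U + j*U²)
(47925 + C(69, -56))*(14243 + Y(-222, -102)) = (47925 - 56*(1 - 56*69))*(14243 + (-3 - 222)) = (47925 - 56*(1 - 3864))*(14243 - 225) = (47925 - 56*(-3863))*14018 = (47925 + 216328)*14018 = 264253*14018 = 3704298554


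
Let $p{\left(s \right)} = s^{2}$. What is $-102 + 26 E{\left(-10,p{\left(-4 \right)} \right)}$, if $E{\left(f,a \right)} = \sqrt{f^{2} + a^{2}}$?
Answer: $-102 + 52 \sqrt{89} \approx 388.57$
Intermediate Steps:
$E{\left(f,a \right)} = \sqrt{a^{2} + f^{2}}$
$-102 + 26 E{\left(-10,p{\left(-4 \right)} \right)} = -102 + 26 \sqrt{\left(\left(-4\right)^{2}\right)^{2} + \left(-10\right)^{2}} = -102 + 26 \sqrt{16^{2} + 100} = -102 + 26 \sqrt{256 + 100} = -102 + 26 \sqrt{356} = -102 + 26 \cdot 2 \sqrt{89} = -102 + 52 \sqrt{89}$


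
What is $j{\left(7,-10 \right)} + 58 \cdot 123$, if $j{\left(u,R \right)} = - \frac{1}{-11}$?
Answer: $\frac{78475}{11} \approx 7134.1$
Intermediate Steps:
$j{\left(u,R \right)} = \frac{1}{11}$ ($j{\left(u,R \right)} = \left(-1\right) \left(- \frac{1}{11}\right) = \frac{1}{11}$)
$j{\left(7,-10 \right)} + 58 \cdot 123 = \frac{1}{11} + 58 \cdot 123 = \frac{1}{11} + 7134 = \frac{78475}{11}$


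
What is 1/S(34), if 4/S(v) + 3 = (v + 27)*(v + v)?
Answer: 4145/4 ≈ 1036.3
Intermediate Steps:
S(v) = 4/(-3 + 2*v*(27 + v)) (S(v) = 4/(-3 + (v + 27)*(v + v)) = 4/(-3 + (27 + v)*(2*v)) = 4/(-3 + 2*v*(27 + v)))
1/S(34) = 1/(4/(-3 + 2*34² + 54*34)) = 1/(4/(-3 + 2*1156 + 1836)) = 1/(4/(-3 + 2312 + 1836)) = 1/(4/4145) = 4145/4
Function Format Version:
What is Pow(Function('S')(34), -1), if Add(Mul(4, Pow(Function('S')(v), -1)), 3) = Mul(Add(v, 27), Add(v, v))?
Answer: Rational(4145, 4) ≈ 1036.3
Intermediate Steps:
Function('S')(v) = Mul(4, Pow(Add(-3, Mul(2, v, Add(27, v))), -1)) (Function('S')(v) = Mul(4, Pow(Add(-3, Mul(Add(v, 27), Add(v, v))), -1)) = Mul(4, Pow(Add(-3, Mul(Add(27, v), Mul(2, v))), -1)) = Mul(4, Pow(Add(-3, Mul(2, v, Add(27, v))), -1)))
Pow(Function('S')(34), -1) = Pow(Mul(4, Pow(Add(-3, Mul(2, Pow(34, 2)), Mul(54, 34)), -1)), -1) = Pow(Mul(4, Pow(Add(-3, Mul(2, 1156), 1836), -1)), -1) = Pow(Mul(4, Pow(Add(-3, 2312, 1836), -1)), -1) = Pow(Mul(4, Pow(4145, -1)), -1) = Pow(Mul(4, Rational(1, 4145)), -1) = Pow(Rational(4, 4145), -1) = Rational(4145, 4)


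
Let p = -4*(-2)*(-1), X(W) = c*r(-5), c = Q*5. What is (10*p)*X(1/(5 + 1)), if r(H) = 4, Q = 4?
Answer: -6400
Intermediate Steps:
c = 20 (c = 4*5 = 20)
X(W) = 80 (X(W) = 20*4 = 80)
p = -8 (p = 8*(-1) = -8)
(10*p)*X(1/(5 + 1)) = (10*(-8))*80 = -80*80 = -6400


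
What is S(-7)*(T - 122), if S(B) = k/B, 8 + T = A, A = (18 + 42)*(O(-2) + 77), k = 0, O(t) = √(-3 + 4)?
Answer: 0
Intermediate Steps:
O(t) = 1 (O(t) = √1 = 1)
A = 4680 (A = (18 + 42)*(1 + 77) = 60*78 = 4680)
T = 4672 (T = -8 + 4680 = 4672)
S(B) = 0 (S(B) = 0/B = 0)
S(-7)*(T - 122) = 0*(4672 - 122) = 0*4550 = 0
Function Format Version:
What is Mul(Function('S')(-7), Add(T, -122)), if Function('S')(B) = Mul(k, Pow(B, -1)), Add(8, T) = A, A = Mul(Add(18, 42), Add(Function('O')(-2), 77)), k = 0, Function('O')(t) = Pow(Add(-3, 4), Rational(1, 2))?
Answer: 0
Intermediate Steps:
Function('O')(t) = 1 (Function('O')(t) = Pow(1, Rational(1, 2)) = 1)
A = 4680 (A = Mul(Add(18, 42), Add(1, 77)) = Mul(60, 78) = 4680)
T = 4672 (T = Add(-8, 4680) = 4672)
Function('S')(B) = 0 (Function('S')(B) = Mul(0, Pow(B, -1)) = 0)
Mul(Function('S')(-7), Add(T, -122)) = Mul(0, Add(4672, -122)) = Mul(0, 4550) = 0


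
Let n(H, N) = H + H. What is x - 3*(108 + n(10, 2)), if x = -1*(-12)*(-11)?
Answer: -516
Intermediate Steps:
n(H, N) = 2*H
x = -132 (x = 12*(-11) = -132)
x - 3*(108 + n(10, 2)) = -132 - 3*(108 + 2*10) = -132 - 3*(108 + 20) = -132 - 3*128 = -132 - 384 = -516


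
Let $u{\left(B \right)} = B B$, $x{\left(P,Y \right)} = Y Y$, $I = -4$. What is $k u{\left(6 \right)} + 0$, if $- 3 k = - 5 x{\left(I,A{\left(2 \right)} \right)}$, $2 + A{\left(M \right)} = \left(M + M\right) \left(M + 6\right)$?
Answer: $54000$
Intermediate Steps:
$A{\left(M \right)} = -2 + 2 M \left(6 + M\right)$ ($A{\left(M \right)} = -2 + \left(M + M\right) \left(M + 6\right) = -2 + 2 M \left(6 + M\right)$)
$x{\left(P,Y \right)} = Y^{2}$
$k = 1500$ ($k = - \frac{\left(-5\right) \left(-2 + 2 \cdot 2^{2} + 12 \cdot 2\right)^{2}}{3} = - \frac{\left(-5\right) \left(-2 + 2 \cdot 4 + 24\right)^{2}}{3} = - \frac{\left(-5\right) \left(-2 + 8 + 24\right)^{2}}{3} = - \frac{\left(-5\right) 30^{2}}{3} = - \frac{\left(-5\right) 900}{3} = \left(- \frac{1}{3}\right) \left(-4500\right) = 1500$)
$u{\left(B \right)} = B^{2}$
$k u{\left(6 \right)} + 0 = 1500 \cdot 6^{2} + 0 = 1500 \cdot 36 + 0 = 54000 + 0 = 54000$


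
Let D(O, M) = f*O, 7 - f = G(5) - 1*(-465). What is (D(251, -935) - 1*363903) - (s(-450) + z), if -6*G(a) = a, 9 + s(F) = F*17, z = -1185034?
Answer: 4284247/6 ≈ 7.1404e+5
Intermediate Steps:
s(F) = -9 + 17*F (s(F) = -9 + F*17 = -9 + 17*F)
G(a) = -a/6
f = -2743/6 (f = 7 - (-⅙*5 - 1*(-465)) = 7 - (-⅚ + 465) = 7 - 1*2785/6 = 7 - 2785/6 = -2743/6 ≈ -457.17)
D(O, M) = -2743*O/6
(D(251, -935) - 1*363903) - (s(-450) + z) = (-2743/6*251 - 1*363903) - ((-9 + 17*(-450)) - 1185034) = (-688493/6 - 363903) - ((-9 - 7650) - 1185034) = -2871911/6 - (-7659 - 1185034) = -2871911/6 - 1*(-1192693) = -2871911/6 + 1192693 = 4284247/6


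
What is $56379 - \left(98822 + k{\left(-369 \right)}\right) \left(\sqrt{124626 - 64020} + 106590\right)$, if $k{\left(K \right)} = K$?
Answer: $-10494048891 - 295359 \sqrt{6734} \approx -1.0518 \cdot 10^{10}$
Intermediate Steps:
$56379 - \left(98822 + k{\left(-369 \right)}\right) \left(\sqrt{124626 - 64020} + 106590\right) = 56379 - \left(98822 - 369\right) \left(\sqrt{124626 - 64020} + 106590\right) = 56379 - 98453 \left(\sqrt{60606} + 106590\right) = 56379 - 98453 \left(3 \sqrt{6734} + 106590\right) = 56379 - 98453 \left(106590 + 3 \sqrt{6734}\right) = 56379 - \left(10494105270 + 295359 \sqrt{6734}\right) = -10494048891 - 295359 \sqrt{6734}$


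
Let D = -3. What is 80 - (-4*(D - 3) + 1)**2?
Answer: -545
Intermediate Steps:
80 - (-4*(D - 3) + 1)**2 = 80 - (-4*(-3 - 3) + 1)**2 = 80 - (-4*(-6) + 1)**2 = 80 - (24 + 1)**2 = 80 - 1*25**2 = 80 - 1*625 = 80 - 625 = -545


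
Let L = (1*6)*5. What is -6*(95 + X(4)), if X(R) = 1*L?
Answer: -750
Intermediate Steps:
L = 30 (L = 6*5 = 30)
X(R) = 30 (X(R) = 1*30 = 30)
-6*(95 + X(4)) = -6*(95 + 30) = -6*125 = -750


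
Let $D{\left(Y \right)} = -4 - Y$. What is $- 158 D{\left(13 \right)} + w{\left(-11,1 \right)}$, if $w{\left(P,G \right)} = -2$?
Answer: $2684$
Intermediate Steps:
$- 158 D{\left(13 \right)} + w{\left(-11,1 \right)} = - 158 \left(-4 - 13\right) - 2 = \left(-158\right) \left(-17\right) - 2 = 2686 - 2 = 2684$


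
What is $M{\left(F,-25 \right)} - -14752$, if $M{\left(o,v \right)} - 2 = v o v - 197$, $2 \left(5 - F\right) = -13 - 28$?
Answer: $\frac{60989}{2} \approx 30495.0$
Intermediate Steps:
$F = \frac{51}{2}$ ($F = 5 - \frac{-13 - 28}{2} = 5 - - \frac{41}{2} = 5 + \frac{41}{2} = \frac{51}{2} \approx 25.5$)
$M{\left(o,v \right)} = -195 + o v^{2}$ ($M{\left(o,v \right)} = 2 + \left(v o v - 197\right) = 2 + \left(o v v - 197\right) = 2 + \left(o v^{2} - 197\right) = 2 + \left(-197 + o v^{2}\right) = -195 + o v^{2}$)
$M{\left(F,-25 \right)} - -14752 = \left(-195 + \frac{51 \left(-25\right)^{2}}{2}\right) - -14752 = \left(-195 + \frac{51}{2} \cdot 625\right) + 14752 = \left(-195 + \frac{31875}{2}\right) + 14752 = \frac{31485}{2} + 14752 = \frac{60989}{2}$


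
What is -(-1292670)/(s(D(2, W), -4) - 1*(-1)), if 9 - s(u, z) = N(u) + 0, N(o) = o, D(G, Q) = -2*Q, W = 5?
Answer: 129267/2 ≈ 64634.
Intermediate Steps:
s(u, z) = 9 - u (s(u, z) = 9 - (u + 0) = 9 - u)
-(-1292670)/(s(D(2, W), -4) - 1*(-1)) = -(-1292670)/((9 - (-2)*5) - 1*(-1)) = -(-1292670)/((9 - 1*(-10)) + 1) = -(-1292670)/((9 + 10) + 1) = -(-1292670)/(19 + 1) = -(-1292670)/20 = -4770*(-271/20) = 129267/2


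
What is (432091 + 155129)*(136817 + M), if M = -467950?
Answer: -194447920260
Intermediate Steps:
(432091 + 155129)*(136817 + M) = (432091 + 155129)*(136817 - 467950) = 587220*(-331133) = -194447920260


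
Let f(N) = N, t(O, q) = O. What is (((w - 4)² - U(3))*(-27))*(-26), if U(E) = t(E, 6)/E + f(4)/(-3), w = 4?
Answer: 234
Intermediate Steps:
U(E) = -⅓ (U(E) = E/E + 4/(-3) = 1 + 4*(-⅓) = 1 - 4/3 = -⅓)
(((w - 4)² - U(3))*(-27))*(-26) = (((4 - 4)² - 1*(-⅓))*(-27))*(-26) = ((0² + ⅓)*(-27))*(-26) = ((0 + ⅓)*(-27))*(-26) = ((⅓)*(-27))*(-26) = -9*(-26) = 234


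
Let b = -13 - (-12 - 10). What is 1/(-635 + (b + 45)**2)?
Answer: 1/2281 ≈ 0.00043840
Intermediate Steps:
b = 9 (b = -13 - 1*(-22) = -13 + 22 = 9)
1/(-635 + (b + 45)**2) = 1/(-635 + (9 + 45)**2) = 1/(-635 + 54**2) = 1/(-635 + 2916) = 1/2281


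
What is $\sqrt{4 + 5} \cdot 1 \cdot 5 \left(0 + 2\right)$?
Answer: $30$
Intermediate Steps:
$\sqrt{4 + 5} \cdot 1 \cdot 5 \left(0 + 2\right) = \sqrt{9} \cdot 1 \cdot 5 \cdot 2 = 3 \cdot 1 \cdot 10 = 3 \cdot 10 = 30$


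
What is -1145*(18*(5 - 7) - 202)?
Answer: 272510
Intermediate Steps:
-1145*(18*(5 - 7) - 202) = -1145*(18*(-2) - 202) = -1145*(-36 - 202) = -1145*(-238) = 272510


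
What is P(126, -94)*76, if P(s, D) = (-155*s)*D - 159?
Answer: 139510236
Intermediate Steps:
P(s, D) = -159 - 155*D*s (P(s, D) = -155*D*s - 159 = -159 - 155*D*s)
P(126, -94)*76 = (-159 - 155*(-94)*126)*76 = (-159 + 1835820)*76 = 1835661*76 = 139510236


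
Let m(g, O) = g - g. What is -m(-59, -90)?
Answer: 0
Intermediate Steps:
m(g, O) = 0
-m(-59, -90) = -1*0 = 0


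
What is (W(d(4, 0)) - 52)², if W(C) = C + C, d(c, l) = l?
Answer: 2704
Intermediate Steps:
W(C) = 2*C
(W(d(4, 0)) - 52)² = (2*0 - 52)² = (0 - 52)² = (-52)² = 2704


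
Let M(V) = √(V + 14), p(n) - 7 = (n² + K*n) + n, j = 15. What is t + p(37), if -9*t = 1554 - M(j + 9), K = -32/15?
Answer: 5807/5 + √38/9 ≈ 1162.1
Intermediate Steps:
K = -32/15 (K = -32*1/15 = -32/15 ≈ -2.1333)
p(n) = 7 + n² - 17*n/15 (p(n) = 7 + ((n² - 32*n/15) + n) = 7 + (n² - 17*n/15) = 7 + n² - 17*n/15)
M(V) = √(14 + V)
t = -518/3 + √38/9 (t = -(1554 - √(14 + (15 + 9)))/9 = -(1554 - √(14 + 24))/9 = -(1554 - √38)/9 = -518/3 + √38/9 ≈ -171.98)
t + p(37) = (-518/3 + √38/9) + (7 + 37² - 17/15*37) = (-518/3 + √38/9) + (7 + 1369 - 629/15) = (-518/3 + √38/9) + 20011/15 = 5807/5 + √38/9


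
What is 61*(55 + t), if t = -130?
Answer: -4575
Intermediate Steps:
61*(55 + t) = 61*(55 - 130) = 61*(-75) = -4575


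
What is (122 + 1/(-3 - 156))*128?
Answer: 2482816/159 ≈ 15615.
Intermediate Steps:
(122 + 1/(-3 - 156))*128 = (122 + 1/(-159))*128 = (122 - 1/159)*128 = (19397/159)*128 = 2482816/159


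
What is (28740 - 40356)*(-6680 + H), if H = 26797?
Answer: -233679072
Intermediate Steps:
(28740 - 40356)*(-6680 + H) = (28740 - 40356)*(-6680 + 26797) = -11616*20117 = -233679072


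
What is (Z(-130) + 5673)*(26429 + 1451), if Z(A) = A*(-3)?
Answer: 169036440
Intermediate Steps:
Z(A) = -3*A
(Z(-130) + 5673)*(26429 + 1451) = (-3*(-130) + 5673)*(26429 + 1451) = (390 + 5673)*27880 = 6063*27880 = 169036440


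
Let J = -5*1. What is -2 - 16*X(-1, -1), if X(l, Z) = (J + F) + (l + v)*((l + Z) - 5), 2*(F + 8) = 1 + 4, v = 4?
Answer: 502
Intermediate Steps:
F = -11/2 (F = -8 + (1 + 4)/2 = -8 + (1/2)*5 = -8 + 5/2 = -11/2 ≈ -5.5000)
J = -5
X(l, Z) = -21/2 + (4 + l)*(-5 + Z + l) (X(l, Z) = (-5 - 11/2) + (l + 4)*((l + Z) - 5) = -21/2 + (4 + l)*((Z + l) - 5) = -21/2 + (4 + l)*(-5 + Z + l))
-2 - 16*X(-1, -1) = -2 - 16*(-61/2 + (-1)**2 - 1*(-1) + 4*(-1) - 1*(-1)) = -2 - 16*(-61/2 + 1 + 1 - 4 + 1) = -2 - 16*(-63/2) = -2 + 504 = 502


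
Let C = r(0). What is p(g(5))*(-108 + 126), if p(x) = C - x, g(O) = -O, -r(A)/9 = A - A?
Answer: 90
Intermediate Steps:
r(A) = 0 (r(A) = -9*(A - A) = -9*0 = 0)
C = 0
p(x) = -x (p(x) = 0 - x = -x)
p(g(5))*(-108 + 126) = (-(-1)*5)*(-108 + 126) = -1*(-5)*18 = 5*18 = 90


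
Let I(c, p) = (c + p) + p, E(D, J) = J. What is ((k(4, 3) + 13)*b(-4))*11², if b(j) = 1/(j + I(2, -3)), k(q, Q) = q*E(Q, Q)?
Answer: -3025/8 ≈ -378.13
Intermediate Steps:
k(q, Q) = Q*q (k(q, Q) = q*Q = Q*q)
I(c, p) = c + 2*p
b(j) = 1/(-4 + j) (b(j) = 1/(j + (2 + 2*(-3))) = 1/(j + (2 - 6)) = 1/(j - 4) = 1/(-4 + j))
((k(4, 3) + 13)*b(-4))*11² = ((3*4 + 13)/(-4 - 4))*11² = ((12 + 13)/(-8))*121 = (25*(-⅛))*121 = -25/8*121 = -3025/8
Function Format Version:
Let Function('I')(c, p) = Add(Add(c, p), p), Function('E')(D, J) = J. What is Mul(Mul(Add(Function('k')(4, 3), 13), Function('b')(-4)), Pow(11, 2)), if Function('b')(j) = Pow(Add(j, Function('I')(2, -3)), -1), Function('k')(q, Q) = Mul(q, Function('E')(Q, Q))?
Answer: Rational(-3025, 8) ≈ -378.13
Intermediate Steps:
Function('k')(q, Q) = Mul(Q, q) (Function('k')(q, Q) = Mul(q, Q) = Mul(Q, q))
Function('I')(c, p) = Add(c, Mul(2, p))
Function('b')(j) = Pow(Add(-4, j), -1) (Function('b')(j) = Pow(Add(j, Add(2, Mul(2, -3))), -1) = Pow(Add(j, Add(2, -6)), -1) = Pow(Add(j, -4), -1) = Pow(Add(-4, j), -1))
Mul(Mul(Add(Function('k')(4, 3), 13), Function('b')(-4)), Pow(11, 2)) = Mul(Mul(Add(Mul(3, 4), 13), Pow(Add(-4, -4), -1)), Pow(11, 2)) = Mul(Mul(Add(12, 13), Pow(-8, -1)), 121) = Mul(Mul(25, Rational(-1, 8)), 121) = Mul(Rational(-25, 8), 121) = Rational(-3025, 8)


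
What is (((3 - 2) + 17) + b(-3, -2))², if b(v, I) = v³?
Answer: 81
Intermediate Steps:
(((3 - 2) + 17) + b(-3, -2))² = (((3 - 2) + 17) + (-3)³)² = ((1 + 17) - 27)² = (18 - 27)² = (-9)² = 81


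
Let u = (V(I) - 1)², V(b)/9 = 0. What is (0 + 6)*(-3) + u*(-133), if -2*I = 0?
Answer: -151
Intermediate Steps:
I = 0 (I = -½*0 = 0)
V(b) = 0 (V(b) = 9*0 = 0)
u = 1 (u = (0 - 1)² = (-1)² = 1)
(0 + 6)*(-3) + u*(-133) = (0 + 6)*(-3) + 1*(-133) = 6*(-3) - 133 = -18 - 133 = -151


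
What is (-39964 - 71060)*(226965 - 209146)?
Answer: -1978336656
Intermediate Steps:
(-39964 - 71060)*(226965 - 209146) = -111024*17819 = -1978336656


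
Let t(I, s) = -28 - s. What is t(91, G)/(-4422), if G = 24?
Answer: 26/2211 ≈ 0.011759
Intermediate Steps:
t(91, G)/(-4422) = (-28 - 1*24)/(-4422) = (-28 - 24)*(-1/4422) = -52*(-1/4422) = 26/2211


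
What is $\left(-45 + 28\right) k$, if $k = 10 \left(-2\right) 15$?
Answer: $5100$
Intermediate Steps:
$k = -300$ ($k = \left(-20\right) 15 = -300$)
$\left(-45 + 28\right) k = \left(-45 + 28\right) \left(-300\right) = \left(-17\right) \left(-300\right) = 5100$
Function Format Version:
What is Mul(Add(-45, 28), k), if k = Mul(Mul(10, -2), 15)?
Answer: 5100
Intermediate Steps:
k = -300 (k = Mul(-20, 15) = -300)
Mul(Add(-45, 28), k) = Mul(Add(-45, 28), -300) = Mul(-17, -300) = 5100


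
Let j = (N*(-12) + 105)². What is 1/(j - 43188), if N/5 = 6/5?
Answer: -1/42099 ≈ -2.3754e-5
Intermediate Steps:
N = 6 (N = 5*(6/5) = 6)
j = 1089 (j = (6*(-12) + 105)² = (-72 + 105)² = 33² = 1089)
1/(j - 43188) = 1/(1089 - 43188) = 1/(-42099) = -1/42099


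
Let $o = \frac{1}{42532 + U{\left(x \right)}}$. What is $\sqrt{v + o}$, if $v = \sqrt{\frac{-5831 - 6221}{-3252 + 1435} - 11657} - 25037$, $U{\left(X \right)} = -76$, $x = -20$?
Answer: $\frac{\sqrt{-70413288799539354 + 35599610736 i \sqrt{72709941}}}{1677012} \approx 0.34107 + 158.23 i$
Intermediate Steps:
$o = \frac{1}{42456}$ ($o = \frac{1}{42532 - 76} = \frac{1}{42456} \approx 2.3554 \cdot 10^{-5}$)
$v = -25037 + \frac{i \sqrt{72709941}}{79}$ ($v = \sqrt{- \frac{12052}{-1817} - 11657} - 25037 = \sqrt{\left(-12052\right) \left(- \frac{1}{1817}\right) - 11657} - 25037 = \sqrt{\frac{524}{79} - 11657} - 25037 = \sqrt{- \frac{920379}{79}} - 25037 = \frac{i \sqrt{72709941}}{79} - 25037 = -25037 + \frac{i \sqrt{72709941}}{79} \approx -25037.0 + 107.94 i$)
$\sqrt{v + o} = \sqrt{\left(-25037 + \frac{i \sqrt{72709941}}{79}\right) + \frac{1}{42456}} = \sqrt{- \frac{1062970871}{42456} + \frac{i \sqrt{72709941}}{79}}$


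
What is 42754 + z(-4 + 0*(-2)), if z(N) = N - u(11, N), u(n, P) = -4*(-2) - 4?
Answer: 42746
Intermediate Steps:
u(n, P) = 4 (u(n, P) = 8 - 4 = 4)
z(N) = -4 + N (z(N) = N - 1*4 = N - 4 = -4 + N)
42754 + z(-4 + 0*(-2)) = 42754 + (-4 + (-4 + 0*(-2))) = 42754 + (-4 + (-4 + 0)) = 42754 + (-4 - 4) = 42754 - 8 = 42746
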